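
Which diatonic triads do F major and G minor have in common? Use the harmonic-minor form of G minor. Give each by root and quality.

Triads in F major: F (I), Gm (ii), Am (iii), Bb (IV), C (V), Dm (vi), Edim (vii°).
Triads in G minor (harmonic minor): Gm (i), Adim (ii°), Bbaug (III+), Cm (iv), D (V), Eb (VI), F#dim (vii°).
Shared triads with their functions: Gm (ii in F major, i in G minor).

Gm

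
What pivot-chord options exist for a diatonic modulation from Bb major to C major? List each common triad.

Dm, F

Triads in Bb major: Bb major (I), C minor (ii), D minor (iii), Eb major (IV), F major (V), G minor (vi), A diminished (vii°).
Triads in C major: C major (I), D minor (ii), E minor (iii), F major (IV), G major (V), A minor (vi), B diminished (vii°).
Shared triads with their functions: D minor (iii in Bb major, ii in C major); F major (V in Bb major, IV in C major).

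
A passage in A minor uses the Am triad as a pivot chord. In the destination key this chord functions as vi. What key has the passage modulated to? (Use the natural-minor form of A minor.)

The numeral vi denotes a minor triad on scale degree 6. With A on degree 6, the tonic of the new key is C.
Degree 6 carries a minor triad in major keys, so the destination is C major.
Check: the diatonic triads of C major are C (I), Dm (ii), Em (iii), F (IV), G (V), Am (vi), Bdim (vii°) — Am is indeed vi.

C major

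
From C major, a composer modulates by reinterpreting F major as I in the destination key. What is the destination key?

The numeral I denotes a major triad on scale degree 1. With F on degree 1, the tonic of the new key is F.
Degree 1 carries a major triad in major keys, so the destination is F major.
Check: the diatonic triads of F major are F (I), Gm (ii), Am (iii), Bb (IV), C (V), Dm (vi), Edim (vii°) — F major is indeed I.

F major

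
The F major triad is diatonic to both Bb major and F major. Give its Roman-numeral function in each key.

The scale of Bb major is Bb C D Eb F G A; F is degree 5, and the triad built there (F-A-C) is major, so it is V.
The scale of F major is F G A Bb C D E; F is degree 1, and the triad built there (F-A-C) is major, so it is I.

V in Bb major; I in F major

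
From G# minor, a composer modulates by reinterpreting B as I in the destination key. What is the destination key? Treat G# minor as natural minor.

B major

The numeral I denotes a major triad on scale degree 1. With B on degree 1, the tonic of the new key is B.
Degree 1 carries a major triad in major keys, so the destination is B major.
Check: the diatonic triads of B major are B (I), C#m (ii), D#m (iii), E (IV), F# (V), G#m (vi), A#dim (vii°) — B is indeed I.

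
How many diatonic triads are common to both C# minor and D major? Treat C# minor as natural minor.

2

Diatonic triads of C# minor (natural minor): C#m (i), D#dim (ii°), E (III), F#m (iv), G#m (v), A (VI), B (VII).
Diatonic triads of D major: D (I), Em (ii), F#m (iii), G (IV), A (V), Bm (vi), C#dim (vii°).
Matching root and quality in both lists: F#m, A.
That gives 2 common triads.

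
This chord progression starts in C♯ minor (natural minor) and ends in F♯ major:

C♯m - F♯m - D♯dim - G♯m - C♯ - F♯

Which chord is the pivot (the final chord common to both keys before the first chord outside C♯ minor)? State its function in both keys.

Chords diatonic to C♯ minor: C♯m, D♯dim, E, F♯m, G♯m, A, B.
Reading the progression, the first chord not in that set is C♯, so the modulation leaves C♯ minor there.
The chord immediately before C♯ is G♯m, which is diatonic to both keys: v in C♯ minor and ii in F♯ major.

G♯m — v in C♯ minor, ii in F♯ major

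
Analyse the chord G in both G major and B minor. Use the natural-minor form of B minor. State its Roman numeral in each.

I in G major; VI in B minor

The scale of G major is G A B C D E F#; G is degree 1, and the triad built there (G-B-D) is major, so it is I.
The scale of B minor (natural minor) is B C# D E F# G A; G is degree 6, and the triad built there (G-B-D) is major, so it is VI.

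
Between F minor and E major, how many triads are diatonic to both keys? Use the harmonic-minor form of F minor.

0

Diatonic triads of F minor (harmonic minor): F minor (i), G diminished (ii°), Ab augmented (III+), Bb minor (iv), C major (V), Db major (VI), E diminished (vii°).
Diatonic triads of E major: E major (I), F# minor (ii), G# minor (iii), A major (IV), B major (V), C# minor (vi), D# diminished (vii°).
No triad has the same root and quality in both keys.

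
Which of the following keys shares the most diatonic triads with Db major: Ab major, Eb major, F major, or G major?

Triads of Db major: Db (I), Ebm (ii), Fm (iii), Gb (IV), Ab (V), Bbm (vi), Cdim (vii°).
Ab major shares 4: Db, Fm, Ab, Bbm.
Eb major shares 2: Fm, Ab.
F major shares 0: none.
G major shares 0: none.
The most common triads (4) are shared with Ab major.

Ab major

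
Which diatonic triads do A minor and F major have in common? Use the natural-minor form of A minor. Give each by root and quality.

Triads in A minor (natural minor): Am (i), Bdim (ii°), C (III), Dm (iv), Em (v), F (VI), G (VII).
Triads in F major: F (I), Gm (ii), Am (iii), B♭ (IV), C (V), Dm (vi), Edim (vii°).
Shared triads with their functions: Am (i in A minor, iii in F major); C (III in A minor, V in F major); Dm (iv in A minor, vi in F major); F (VI in A minor, I in F major).

Am, C, Dm, F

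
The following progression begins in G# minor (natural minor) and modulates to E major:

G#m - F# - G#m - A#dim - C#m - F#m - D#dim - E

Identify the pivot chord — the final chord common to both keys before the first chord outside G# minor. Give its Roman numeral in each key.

C#m — iv in G# minor, vi in E major

Chords diatonic to G# minor: G#m, A#dim, B, C#m, D#m, E, F#.
Reading the progression, the first chord not in that set is F#m, so the modulation leaves G# minor there.
The chord immediately before F#m is C#m, which is diatonic to both keys: iv in G# minor and vi in E major.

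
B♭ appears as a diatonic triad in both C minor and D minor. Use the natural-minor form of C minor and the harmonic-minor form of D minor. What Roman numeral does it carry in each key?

VII in C minor; VI in D minor

The scale of C minor (natural minor) is C D E♭ F G A♭ B♭; B♭ is degree 7, and the triad built there (B♭-D-F) is major, so it is VII.
The scale of D minor (harmonic minor) is D E F G A B♭ C♯; B♭ is degree 6, and the triad built there (B♭-D-F) is major, so it is VI.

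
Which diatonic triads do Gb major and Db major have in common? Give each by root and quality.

Gb, Bbm, Db, Ebm

Triads in Gb major: Gb major (I), Ab minor (ii), Bb minor (iii), Cb major (IV), Db major (V), Eb minor (vi), F diminished (vii°).
Triads in Db major: Db major (I), Eb minor (ii), F minor (iii), Gb major (IV), Ab major (V), Bb minor (vi), C diminished (vii°).
Shared triads with their functions: Gb major (I in Gb major, IV in Db major); Bb minor (iii in Gb major, vi in Db major); Db major (V in Gb major, I in Db major); Eb minor (vi in Gb major, ii in Db major).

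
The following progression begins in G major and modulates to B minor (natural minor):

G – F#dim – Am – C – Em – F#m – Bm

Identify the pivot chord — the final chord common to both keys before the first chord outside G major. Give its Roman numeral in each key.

Chords diatonic to G major: G, Am, Bm, C, D, Em, F#dim.
Reading the progression, the first chord not in that set is F#m, so the modulation leaves G major there.
The chord immediately before F#m is Em, which is diatonic to both keys: vi in G major and iv in B minor.

Em — vi in G major, iv in B minor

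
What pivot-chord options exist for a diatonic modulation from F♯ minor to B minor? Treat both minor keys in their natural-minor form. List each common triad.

F♯m, A, Bm, D

Triads in F♯ minor (natural minor): F♯m (i), G♯dim (ii°), A (III), Bm (iv), C♯m (v), D (VI), E (VII).
Triads in B minor (natural minor): Bm (i), C♯dim (ii°), D (III), Em (iv), F♯m (v), G (VI), A (VII).
Shared triads with their functions: F♯m (i in F♯ minor, v in B minor); A (III in F♯ minor, VII in B minor); Bm (iv in F♯ minor, i in B minor); D (VI in F♯ minor, III in B minor).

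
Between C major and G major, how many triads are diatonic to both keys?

Diatonic triads of C major: C (I), Dm (ii), Em (iii), F (IV), G (V), Am (vi), Bdim (vii°).
Diatonic triads of G major: G (I), Am (ii), Bm (iii), C (IV), D (V), Em (vi), F#dim (vii°).
Matching root and quality in both lists: C, Em, G, Am.
That gives 4 common triads.

4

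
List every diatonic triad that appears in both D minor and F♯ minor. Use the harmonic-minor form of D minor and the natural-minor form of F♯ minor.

Triads in D minor (harmonic minor): D minor (i), E diminished (ii°), F augmented (III+), G minor (iv), A major (V), B♭ major (VI), C♯ diminished (vii°).
Triads in F♯ minor (natural minor): F♯ minor (i), G♯ diminished (ii°), A major (III), B minor (iv), C♯ minor (v), D major (VI), E major (VII).
Shared triads with their functions: A major (V in D minor, III in F♯ minor).

A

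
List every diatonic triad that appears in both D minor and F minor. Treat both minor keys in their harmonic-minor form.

Edim

Triads in D minor (harmonic minor): Dm (i), Edim (ii°), Faug (III+), Gm (iv), A (V), Bb (VI), C#dim (vii°).
Triads in F minor (harmonic minor): Fm (i), Gdim (ii°), Abaug (III+), Bbm (iv), C (V), Db (VI), Edim (vii°).
Shared triads with their functions: Edim (ii° in D minor, vii° in F minor).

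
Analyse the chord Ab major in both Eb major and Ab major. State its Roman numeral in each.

The scale of Eb major is Eb F G Ab Bb C D; Ab is degree 4, and the triad built there (Ab-C-Eb) is major, so it is IV.
The scale of Ab major is Ab Bb C Db Eb F G; Ab is degree 1, and the triad built there (Ab-C-Eb) is major, so it is I.

IV in Eb major; I in Ab major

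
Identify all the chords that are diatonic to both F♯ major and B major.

F♯, G♯m, B, D♯m

Triads in F♯ major: F♯ (I), G♯m (ii), A♯m (iii), B (IV), C♯ (V), D♯m (vi), E♯dim (vii°).
Triads in B major: B (I), C♯m (ii), D♯m (iii), E (IV), F♯ (V), G♯m (vi), A♯dim (vii°).
Shared triads with their functions: F♯ (I in F♯ major, V in B major); G♯m (ii in F♯ major, vi in B major); B (IV in F♯ major, I in B major); D♯m (vi in F♯ major, iii in B major).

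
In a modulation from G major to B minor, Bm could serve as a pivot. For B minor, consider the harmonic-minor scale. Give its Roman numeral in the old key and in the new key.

The scale of G major is G A B C D E F♯; B is degree 3, and the triad built there (B-D-F♯) is minor, so it is iii.
The scale of B minor (harmonic minor) is B C♯ D E F♯ G A♯; B is degree 1, and the triad built there (B-D-F♯) is minor, so it is i.

iii in G major; i in B minor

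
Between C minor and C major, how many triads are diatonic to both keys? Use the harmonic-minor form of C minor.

2

Diatonic triads of C minor (harmonic minor): Cm (i), Ddim (ii°), E♭aug (III+), Fm (iv), G (V), A♭ (VI), Bdim (vii°).
Diatonic triads of C major: C (I), Dm (ii), Em (iii), F (IV), G (V), Am (vi), Bdim (vii°).
Matching root and quality in both lists: G, Bdim.
That gives 2 common triads.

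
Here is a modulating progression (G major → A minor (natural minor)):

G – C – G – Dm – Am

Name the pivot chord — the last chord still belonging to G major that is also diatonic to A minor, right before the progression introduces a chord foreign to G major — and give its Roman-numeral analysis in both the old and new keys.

G — I in G major, VII in A minor

Chords diatonic to G major: G, Am, Bm, C, D, Em, F#dim.
Reading the progression, the first chord not in that set is Dm, so the modulation leaves G major there.
The chord immediately before Dm is G, which is diatonic to both keys: I in G major and VII in A minor.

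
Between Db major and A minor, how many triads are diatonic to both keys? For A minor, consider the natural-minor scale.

0

Diatonic triads of Db major: Db (I), Ebm (ii), Fm (iii), Gb (IV), Ab (V), Bbm (vi), Cdim (vii°).
Diatonic triads of A minor (natural minor): Am (i), Bdim (ii°), C (III), Dm (iv), Em (v), F (VI), G (VII).
No triad has the same root and quality in both keys.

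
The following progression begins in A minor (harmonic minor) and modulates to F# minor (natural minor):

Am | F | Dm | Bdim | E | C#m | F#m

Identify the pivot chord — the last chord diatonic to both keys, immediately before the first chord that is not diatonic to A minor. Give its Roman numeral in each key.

E — V in A minor, VII in F# minor

Chords diatonic to A minor: Am, Bdim, Caug, Dm, E, F, G#dim.
Reading the progression, the first chord not in that set is C#m, so the modulation leaves A minor there.
The chord immediately before C#m is E, which is diatonic to both keys: V in A minor and VII in F# minor.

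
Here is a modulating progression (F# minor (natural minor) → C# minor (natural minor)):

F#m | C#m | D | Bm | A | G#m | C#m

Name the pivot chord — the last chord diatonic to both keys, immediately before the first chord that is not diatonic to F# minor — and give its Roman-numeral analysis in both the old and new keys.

Chords diatonic to F# minor: F#m, G#dim, A, Bm, C#m, D, E.
Reading the progression, the first chord not in that set is G#m, so the modulation leaves F# minor there.
The chord immediately before G#m is A, which is diatonic to both keys: III in F# minor and VI in C# minor.

A — III in F# minor, VI in C# minor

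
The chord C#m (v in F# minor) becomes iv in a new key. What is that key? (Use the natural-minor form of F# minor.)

G# minor

The numeral iv denotes a minor triad on scale degree 4. With C# on degree 4, the tonic of the new key is G#.
Degree 4 carries a minor triad in minor keys, so the destination is G# minor.
Check: the diatonic triads of G# minor (natural minor) are G#m (i), A#dim (ii°), B (III), C#m (iv), D#m (v), E (VI), F# (VII) — C#m is indeed iv.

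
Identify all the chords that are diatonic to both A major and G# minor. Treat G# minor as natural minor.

Triads in A major: A (I), Bm (ii), C#m (iii), D (IV), E (V), F#m (vi), G#dim (vii°).
Triads in G# minor (natural minor): G#m (i), A#dim (ii°), B (III), C#m (iv), D#m (v), E (VI), F# (VII).
Shared triads with their functions: C#m (iii in A major, iv in G# minor); E (V in A major, VI in G# minor).

C#m, E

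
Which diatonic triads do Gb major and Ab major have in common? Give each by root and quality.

Triads in Gb major: Gb major (I), Ab minor (ii), Bb minor (iii), Cb major (IV), Db major (V), Eb minor (vi), F diminished (vii°).
Triads in Ab major: Ab major (I), Bb minor (ii), C minor (iii), Db major (IV), Eb major (V), F minor (vi), G diminished (vii°).
Shared triads with their functions: Bb minor (iii in Gb major, ii in Ab major); Db major (V in Gb major, IV in Ab major).

Bbm, Db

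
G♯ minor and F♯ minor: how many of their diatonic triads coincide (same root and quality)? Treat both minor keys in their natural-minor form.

2

Diatonic triads of G♯ minor (natural minor): G♯m (i), A♯dim (ii°), B (III), C♯m (iv), D♯m (v), E (VI), F♯ (VII).
Diatonic triads of F♯ minor (natural minor): F♯m (i), G♯dim (ii°), A (III), Bm (iv), C♯m (v), D (VI), E (VII).
Matching root and quality in both lists: C♯m, E.
That gives 2 common triads.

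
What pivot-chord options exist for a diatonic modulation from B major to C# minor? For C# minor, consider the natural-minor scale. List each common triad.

Triads in B major: B major (I), C# minor (ii), D# minor (iii), E major (IV), F# major (V), G# minor (vi), A# diminished (vii°).
Triads in C# minor (natural minor): C# minor (i), D# diminished (ii°), E major (III), F# minor (iv), G# minor (v), A major (VI), B major (VII).
Shared triads with their functions: B major (I in B major, VII in C# minor); C# minor (ii in B major, i in C# minor); E major (IV in B major, III in C# minor); G# minor (vi in B major, v in C# minor).

B, C#m, E, G#m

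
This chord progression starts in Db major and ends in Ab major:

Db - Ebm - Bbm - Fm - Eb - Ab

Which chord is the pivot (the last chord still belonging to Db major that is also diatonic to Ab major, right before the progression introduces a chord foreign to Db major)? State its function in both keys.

Fm — iii in Db major, vi in Ab major

Chords diatonic to Db major: Db, Ebm, Fm, Gb, Ab, Bbm, Cdim.
Reading the progression, the first chord not in that set is Eb, so the modulation leaves Db major there.
The chord immediately before Eb is Fm, which is diatonic to both keys: iii in Db major and vi in Ab major.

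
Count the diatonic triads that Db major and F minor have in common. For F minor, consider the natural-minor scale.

4

Diatonic triads of Db major: Db (I), Ebm (ii), Fm (iii), Gb (IV), Ab (V), Bbm (vi), Cdim (vii°).
Diatonic triads of F minor (natural minor): Fm (i), Gdim (ii°), Ab (III), Bbm (iv), Cm (v), Db (VI), Eb (VII).
Matching root and quality in both lists: Db, Fm, Ab, Bbm.
That gives 4 common triads.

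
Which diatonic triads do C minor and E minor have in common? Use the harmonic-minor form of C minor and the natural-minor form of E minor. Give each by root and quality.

Triads in C minor (harmonic minor): Cm (i), Ddim (ii°), Ebaug (III+), Fm (iv), G (V), Ab (VI), Bdim (vii°).
Triads in E minor (natural minor): Em (i), F#dim (ii°), G (III), Am (iv), Bm (v), C (VI), D (VII).
Shared triads with their functions: G (V in C minor, III in E minor).

G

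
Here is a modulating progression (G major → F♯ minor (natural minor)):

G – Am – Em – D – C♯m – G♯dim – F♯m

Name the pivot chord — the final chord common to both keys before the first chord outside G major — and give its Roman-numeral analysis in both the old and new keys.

D — V in G major, VI in F♯ minor

Chords diatonic to G major: G, Am, Bm, C, D, Em, F♯dim.
Reading the progression, the first chord not in that set is C♯m, so the modulation leaves G major there.
The chord immediately before C♯m is D, which is diatonic to both keys: V in G major and VI in F♯ minor.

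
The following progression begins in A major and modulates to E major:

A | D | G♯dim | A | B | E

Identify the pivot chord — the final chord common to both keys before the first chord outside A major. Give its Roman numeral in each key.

Chords diatonic to A major: A, Bm, C♯m, D, E, F♯m, G♯dim.
Reading the progression, the first chord not in that set is B, so the modulation leaves A major there.
The chord immediately before B is A, which is diatonic to both keys: I in A major and IV in E major.

A — I in A major, IV in E major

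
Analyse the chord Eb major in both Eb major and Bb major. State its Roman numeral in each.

The scale of Eb major is Eb F G Ab Bb C D; Eb is degree 1, and the triad built there (Eb-G-Bb) is major, so it is I.
The scale of Bb major is Bb C D Eb F G A; Eb is degree 4, and the triad built there (Eb-G-Bb) is major, so it is IV.

I in Eb major; IV in Bb major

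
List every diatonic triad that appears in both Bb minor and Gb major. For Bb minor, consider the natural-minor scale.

Triads in Bb minor (natural minor): Bbm (i), Cdim (ii°), Db (III), Ebm (iv), Fm (v), Gb (VI), Ab (VII).
Triads in Gb major: Gb (I), Abm (ii), Bbm (iii), Cb (IV), Db (V), Ebm (vi), Fdim (vii°).
Shared triads with their functions: Bbm (i in Bb minor, iii in Gb major); Db (III in Bb minor, V in Gb major); Ebm (iv in Bb minor, vi in Gb major); Gb (VI in Bb minor, I in Gb major).

Bbm, Db, Ebm, Gb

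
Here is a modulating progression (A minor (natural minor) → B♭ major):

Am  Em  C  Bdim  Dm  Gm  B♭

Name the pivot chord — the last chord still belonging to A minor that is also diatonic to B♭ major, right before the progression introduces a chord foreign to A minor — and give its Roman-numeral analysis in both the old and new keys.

Chords diatonic to A minor: Am, Bdim, C, Dm, Em, F, G.
Reading the progression, the first chord not in that set is Gm, so the modulation leaves A minor there.
The chord immediately before Gm is Dm, which is diatonic to both keys: iv in A minor and iii in B♭ major.

Dm — iv in A minor, iii in B♭ major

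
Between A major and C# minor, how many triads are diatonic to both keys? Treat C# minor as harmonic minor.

3

Diatonic triads of A major: A (I), Bm (ii), C#m (iii), D (IV), E (V), F#m (vi), G#dim (vii°).
Diatonic triads of C# minor (harmonic minor): C#m (i), D#dim (ii°), Eaug (III+), F#m (iv), G# (V), A (VI), B#dim (vii°).
Matching root and quality in both lists: A, C#m, F#m.
That gives 3 common triads.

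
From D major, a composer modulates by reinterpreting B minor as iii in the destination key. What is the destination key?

G major

The numeral iii denotes a minor triad on scale degree 3. With B on degree 3, the tonic of the new key is G.
Degree 3 carries a minor triad in major keys, so the destination is G major.
Check: the diatonic triads of G major are G (I), Am (ii), Bm (iii), C (IV), D (V), Em (vi), F#dim (vii°) — B minor is indeed iii.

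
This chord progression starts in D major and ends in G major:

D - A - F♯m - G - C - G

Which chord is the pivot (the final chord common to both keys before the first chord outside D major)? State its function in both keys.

G — IV in D major, I in G major

Chords diatonic to D major: D, Em, F♯m, G, A, Bm, C♯dim.
Reading the progression, the first chord not in that set is C, so the modulation leaves D major there.
The chord immediately before C is G, which is diatonic to both keys: IV in D major and I in G major.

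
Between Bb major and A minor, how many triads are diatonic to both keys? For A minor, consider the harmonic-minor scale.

2

Diatonic triads of Bb major: Bb major (I), C minor (ii), D minor (iii), Eb major (IV), F major (V), G minor (vi), A diminished (vii°).
Diatonic triads of A minor (harmonic minor): A minor (i), B diminished (ii°), C augmented (III+), D minor (iv), E major (V), F major (VI), G# diminished (vii°).
Matching root and quality in both lists: D minor, F major.
That gives 2 common triads.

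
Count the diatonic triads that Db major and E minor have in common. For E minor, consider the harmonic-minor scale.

Diatonic triads of Db major: Db major (I), Eb minor (ii), F minor (iii), Gb major (IV), Ab major (V), Bb minor (vi), C diminished (vii°).
Diatonic triads of E minor (harmonic minor): E minor (i), F# diminished (ii°), G augmented (III+), A minor (iv), B major (V), C major (VI), D# diminished (vii°).
No triad has the same root and quality in both keys.

0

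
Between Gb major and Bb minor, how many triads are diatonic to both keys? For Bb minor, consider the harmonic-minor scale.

3

Diatonic triads of Gb major: Gb (I), Abm (ii), Bbm (iii), Cb (IV), Db (V), Ebm (vi), Fdim (vii°).
Diatonic triads of Bb minor (harmonic minor): Bbm (i), Cdim (ii°), Dbaug (III+), Ebm (iv), F (V), Gb (VI), Adim (vii°).
Matching root and quality in both lists: Gb, Bbm, Ebm.
That gives 3 common triads.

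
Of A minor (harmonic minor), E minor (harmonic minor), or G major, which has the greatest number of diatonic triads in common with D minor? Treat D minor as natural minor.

A minor

Triads of D minor (natural minor): Dm (i), Edim (ii°), F (III), Gm (iv), Am (v), Bb (VI), C (VII).
A minor (harmonic minor) shares 3: Dm, F, Am.
E minor (harmonic minor) shares 2: Am, C.
G major shares 2: Am, C.
The most common triads (3) are shared with A minor.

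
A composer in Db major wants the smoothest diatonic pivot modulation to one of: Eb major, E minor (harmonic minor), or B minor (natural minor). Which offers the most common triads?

Triads of Db major: Db (I), Ebm (ii), Fm (iii), Gb (IV), Ab (V), Bbm (vi), Cdim (vii°).
Eb major shares 2: Fm, Ab.
E minor (harmonic minor) shares 0: none.
B minor (natural minor) shares 0: none.
The most common triads (2) are shared with Eb major.

Eb major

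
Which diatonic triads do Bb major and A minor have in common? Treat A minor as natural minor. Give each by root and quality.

Triads in Bb major: Bb (I), Cm (ii), Dm (iii), Eb (IV), F (V), Gm (vi), Adim (vii°).
Triads in A minor (natural minor): Am (i), Bdim (ii°), C (III), Dm (iv), Em (v), F (VI), G (VII).
Shared triads with their functions: Dm (iii in Bb major, iv in A minor); F (V in Bb major, VI in A minor).

Dm, F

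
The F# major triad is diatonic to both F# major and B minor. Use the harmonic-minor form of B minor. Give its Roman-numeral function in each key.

The scale of F# major is F# G# A# B C# D# E#; F# is degree 1, and the triad built there (F#-A#-C#) is major, so it is I.
The scale of B minor (harmonic minor) is B C# D E F# G A#; F# is degree 5, and the triad built there (F#-A#-C#) is major, so it is V.

I in F# major; V in B minor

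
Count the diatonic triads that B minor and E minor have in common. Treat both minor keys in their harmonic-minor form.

Diatonic triads of B minor (harmonic minor): Bm (i), C♯dim (ii°), Daug (III+), Em (iv), F♯ (V), G (VI), A♯dim (vii°).
Diatonic triads of E minor (harmonic minor): Em (i), F♯dim (ii°), Gaug (III+), Am (iv), B (V), C (VI), D♯dim (vii°).
Matching root and quality in both lists: Em.
That gives 1 common triad.

1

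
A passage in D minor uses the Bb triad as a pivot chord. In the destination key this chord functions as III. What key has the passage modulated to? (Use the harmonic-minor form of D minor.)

The numeral III denotes a major triad on scale degree 3. With Bb on degree 3, the tonic of the new key is G.
Degree 3 carries a major triad in natural-minor keys, so the destination is G minor.
Check: the diatonic triads of G minor (natural minor) are Gm (i), Adim (ii°), Bb (III), Cm (iv), Dm (v), Eb (VI), F (VII) — Bb is indeed III.

G minor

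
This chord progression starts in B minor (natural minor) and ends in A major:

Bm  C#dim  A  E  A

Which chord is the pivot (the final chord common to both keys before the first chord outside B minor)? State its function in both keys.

Chords diatonic to B minor: Bm, C#dim, D, Em, F#m, G, A.
Reading the progression, the first chord not in that set is E, so the modulation leaves B minor there.
The chord immediately before E is A, which is diatonic to both keys: VII in B minor and I in A major.

A — VII in B minor, I in A major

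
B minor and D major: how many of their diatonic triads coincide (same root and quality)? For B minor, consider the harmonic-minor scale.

Diatonic triads of B minor (harmonic minor): B minor (i), C# diminished (ii°), D augmented (III+), E minor (iv), F# major (V), G major (VI), A# diminished (vii°).
Diatonic triads of D major: D major (I), E minor (ii), F# minor (iii), G major (IV), A major (V), B minor (vi), C# diminished (vii°).
Matching root and quality in both lists: B minor, C# diminished, E minor, G major.
That gives 4 common triads.

4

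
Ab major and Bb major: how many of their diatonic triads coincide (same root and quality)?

2

Diatonic triads of Ab major: Ab (I), Bbm (ii), Cm (iii), Db (IV), Eb (V), Fm (vi), Gdim (vii°).
Diatonic triads of Bb major: Bb (I), Cm (ii), Dm (iii), Eb (IV), F (V), Gm (vi), Adim (vii°).
Matching root and quality in both lists: Cm, Eb.
That gives 2 common triads.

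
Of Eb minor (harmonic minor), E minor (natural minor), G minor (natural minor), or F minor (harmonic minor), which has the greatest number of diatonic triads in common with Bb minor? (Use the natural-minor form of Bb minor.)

Triads of Bb minor (natural minor): Bbm (i), Cdim (ii°), Db (III), Ebm (iv), Fm (v), Gb (VI), Ab (VII).
Eb minor (harmonic minor) shares 1: Ebm.
E minor (natural minor) shares 0: none.
G minor (natural minor) shares 0: none.
F minor (harmonic minor) shares 3: Bbm, Db, Fm.
The most common triads (3) are shared with F minor.

F minor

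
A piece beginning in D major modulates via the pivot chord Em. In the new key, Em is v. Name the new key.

The numeral v denotes a minor triad on scale degree 5. With E on degree 5, the tonic of the new key is A.
Degree 5 carries a minor triad in natural-minor keys, so the destination is A minor.
Check: the diatonic triads of A minor (natural minor) are Am (i), Bdim (ii°), C (III), Dm (iv), Em (v), F (VI), G (VII) — Em is indeed v.

A minor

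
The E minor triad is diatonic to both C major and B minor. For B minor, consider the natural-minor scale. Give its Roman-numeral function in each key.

The scale of C major is C D E F G A B; E is degree 3, and the triad built there (E-G-B) is minor, so it is iii.
The scale of B minor (natural minor) is B C# D E F# G A; E is degree 4, and the triad built there (E-G-B) is minor, so it is iv.

iii in C major; iv in B minor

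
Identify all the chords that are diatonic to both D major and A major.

Triads in D major: D (I), Em (ii), F#m (iii), G (IV), A (V), Bm (vi), C#dim (vii°).
Triads in A major: A (I), Bm (ii), C#m (iii), D (IV), E (V), F#m (vi), G#dim (vii°).
Shared triads with their functions: D (I in D major, IV in A major); F#m (iii in D major, vi in A major); A (V in D major, I in A major); Bm (vi in D major, ii in A major).

D, F#m, A, Bm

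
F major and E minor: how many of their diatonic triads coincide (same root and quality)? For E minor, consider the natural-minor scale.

Diatonic triads of F major: F (I), Gm (ii), Am (iii), Bb (IV), C (V), Dm (vi), Edim (vii°).
Diatonic triads of E minor (natural minor): Em (i), F#dim (ii°), G (III), Am (iv), Bm (v), C (VI), D (VII).
Matching root and quality in both lists: Am, C.
That gives 2 common triads.

2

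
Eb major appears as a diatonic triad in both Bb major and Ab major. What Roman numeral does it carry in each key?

The scale of Bb major is Bb C D Eb F G A; Eb is degree 4, and the triad built there (Eb-G-Bb) is major, so it is IV.
The scale of Ab major is Ab Bb C Db Eb F G; Eb is degree 5, and the triad built there (Eb-G-Bb) is major, so it is V.

IV in Bb major; V in Ab major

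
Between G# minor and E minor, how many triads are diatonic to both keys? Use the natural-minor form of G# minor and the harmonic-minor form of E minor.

Diatonic triads of G# minor (natural minor): G# minor (i), A# diminished (ii°), B major (III), C# minor (iv), D# minor (v), E major (VI), F# major (VII).
Diatonic triads of E minor (harmonic minor): E minor (i), F# diminished (ii°), G augmented (III+), A minor (iv), B major (V), C major (VI), D# diminished (vii°).
Matching root and quality in both lists: B major.
That gives 1 common triad.

1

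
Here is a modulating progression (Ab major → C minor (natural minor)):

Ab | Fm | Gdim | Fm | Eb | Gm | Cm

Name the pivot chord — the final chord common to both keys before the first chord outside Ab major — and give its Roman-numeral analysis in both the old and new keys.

Chords diatonic to Ab major: Ab, Bbm, Cm, Db, Eb, Fm, Gdim.
Reading the progression, the first chord not in that set is Gm, so the modulation leaves Ab major there.
The chord immediately before Gm is Eb, which is diatonic to both keys: V in Ab major and III in C minor.

Eb — V in Ab major, III in C minor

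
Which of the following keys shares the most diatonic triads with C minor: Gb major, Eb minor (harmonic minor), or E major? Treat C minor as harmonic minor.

Eb minor

Triads of C minor (harmonic minor): Cm (i), Ddim (ii°), Ebaug (III+), Fm (iv), G (V), Ab (VI), Bdim (vii°).
Gb major shares 0: none.
Eb minor (harmonic minor) shares 1: Ddim.
E major shares 0: none.
The most common triads (1) are shared with Eb minor.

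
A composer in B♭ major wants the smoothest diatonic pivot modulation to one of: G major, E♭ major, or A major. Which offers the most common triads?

E♭ major

Triads of B♭ major: B♭ major (I), C minor (ii), D minor (iii), E♭ major (IV), F major (V), G minor (vi), A diminished (vii°).
G major shares 0: none.
E♭ major shares 4: B♭, Cm, E♭, Gm.
A major shares 0: none.
The most common triads (4) are shared with E♭ major.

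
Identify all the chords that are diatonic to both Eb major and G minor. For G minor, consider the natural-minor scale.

Eb, Gm, Bb, Cm

Triads in Eb major: Eb major (I), F minor (ii), G minor (iii), Ab major (IV), Bb major (V), C minor (vi), D diminished (vii°).
Triads in G minor (natural minor): G minor (i), A diminished (ii°), Bb major (III), C minor (iv), D minor (v), Eb major (VI), F major (VII).
Shared triads with their functions: Eb major (I in Eb major, VI in G minor); G minor (iii in Eb major, i in G minor); Bb major (V in Eb major, III in G minor); C minor (vi in Eb major, iv in G minor).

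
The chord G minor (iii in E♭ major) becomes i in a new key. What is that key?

The numeral i denotes a minor triad on scale degree 1. With G on degree 1, the tonic of the new key is G.
Degree 1 carries a minor triad in minor keys, so the destination is G minor.
Check: the diatonic triads of G minor (natural minor) are Gm (i), Adim (ii°), B♭ (III), Cm (iv), Dm (v), E♭ (VI), F (VII) — G minor is indeed i.

G minor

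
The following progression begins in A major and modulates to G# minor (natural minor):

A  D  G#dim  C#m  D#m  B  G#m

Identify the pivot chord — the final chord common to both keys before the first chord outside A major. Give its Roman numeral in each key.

Chords diatonic to A major: A, Bm, C#m, D, E, F#m, G#dim.
Reading the progression, the first chord not in that set is D#m, so the modulation leaves A major there.
The chord immediately before D#m is C#m, which is diatonic to both keys: iii in A major and iv in G# minor.

C#m — iii in A major, iv in G# minor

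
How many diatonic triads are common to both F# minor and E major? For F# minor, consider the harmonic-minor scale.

Diatonic triads of F# minor (harmonic minor): F#m (i), G#dim (ii°), Aaug (III+), Bm (iv), C# (V), D (VI), E#dim (vii°).
Diatonic triads of E major: E (I), F#m (ii), G#m (iii), A (IV), B (V), C#m (vi), D#dim (vii°).
Matching root and quality in both lists: F#m.
That gives 1 common triad.

1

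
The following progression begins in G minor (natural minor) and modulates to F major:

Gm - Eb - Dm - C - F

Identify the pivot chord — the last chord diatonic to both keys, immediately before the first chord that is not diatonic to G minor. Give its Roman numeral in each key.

Chords diatonic to G minor: Gm, Adim, Bb, Cm, Dm, Eb, F.
Reading the progression, the first chord not in that set is C, so the modulation leaves G minor there.
The chord immediately before C is Dm, which is diatonic to both keys: v in G minor and vi in F major.

Dm — v in G minor, vi in F major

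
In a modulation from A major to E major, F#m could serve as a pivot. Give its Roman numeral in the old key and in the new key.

The scale of A major is A B C# D E F# G#; F# is degree 6, and the triad built there (F#-A-C#) is minor, so it is vi.
The scale of E major is E F# G# A B C# D#; F# is degree 2, and the triad built there (F#-A-C#) is minor, so it is ii.

vi in A major; ii in E major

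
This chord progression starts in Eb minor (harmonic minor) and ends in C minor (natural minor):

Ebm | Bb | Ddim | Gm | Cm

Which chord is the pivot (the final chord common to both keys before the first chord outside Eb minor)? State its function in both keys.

Ddim — vii° in Eb minor, ii° in C minor

Chords diatonic to Eb minor: Ebm, Fdim, Gbaug, Abm, Bb, Cb, Ddim.
Reading the progression, the first chord not in that set is Gm, so the modulation leaves Eb minor there.
The chord immediately before Gm is Ddim, which is diatonic to both keys: vii° in Eb minor and ii° in C minor.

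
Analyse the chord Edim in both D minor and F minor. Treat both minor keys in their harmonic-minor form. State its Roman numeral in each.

The scale of D minor (harmonic minor) is D E F G A B♭ C♯; E is degree 2, and the triad built there (E-G-B♭) is diminished, so it is ii°.
The scale of F minor (harmonic minor) is F G A♭ B♭ C D♭ E; E is degree 7, and the triad built there (E-G-B♭) is diminished, so it is vii°.

ii° in D minor; vii° in F minor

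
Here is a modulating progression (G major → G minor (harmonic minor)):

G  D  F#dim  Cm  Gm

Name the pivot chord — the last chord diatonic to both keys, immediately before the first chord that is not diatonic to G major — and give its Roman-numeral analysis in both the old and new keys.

Chords diatonic to G major: G, Am, Bm, C, D, Em, F#dim.
Reading the progression, the first chord not in that set is Cm, so the modulation leaves G major there.
The chord immediately before Cm is F#dim, which is diatonic to both keys: vii° in G major and vii° in G minor.

F#dim — vii° in G major, vii° in G minor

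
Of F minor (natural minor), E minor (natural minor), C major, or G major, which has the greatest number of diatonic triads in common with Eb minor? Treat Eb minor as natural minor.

Triads of Eb minor (natural minor): Ebm (i), Fdim (ii°), Gb (III), Abm (iv), Bbm (v), Cb (VI), Db (VII).
F minor (natural minor) shares 2: Bbm, Db.
E minor (natural minor) shares 0: none.
C major shares 0: none.
G major shares 0: none.
The most common triads (2) are shared with F minor.

F minor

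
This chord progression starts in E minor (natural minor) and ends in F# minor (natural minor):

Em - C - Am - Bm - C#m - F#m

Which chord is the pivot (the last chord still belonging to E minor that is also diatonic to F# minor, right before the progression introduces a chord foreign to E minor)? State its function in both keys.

Bm — v in E minor, iv in F# minor

Chords diatonic to E minor: Em, F#dim, G, Am, Bm, C, D.
Reading the progression, the first chord not in that set is C#m, so the modulation leaves E minor there.
The chord immediately before C#m is Bm, which is diatonic to both keys: v in E minor and iv in F# minor.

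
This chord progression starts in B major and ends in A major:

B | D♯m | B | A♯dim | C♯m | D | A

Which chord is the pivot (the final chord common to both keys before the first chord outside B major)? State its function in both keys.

C♯m — ii in B major, iii in A major

Chords diatonic to B major: B, C♯m, D♯m, E, F♯, G♯m, A♯dim.
Reading the progression, the first chord not in that set is D, so the modulation leaves B major there.
The chord immediately before D is C♯m, which is diatonic to both keys: ii in B major and iii in A major.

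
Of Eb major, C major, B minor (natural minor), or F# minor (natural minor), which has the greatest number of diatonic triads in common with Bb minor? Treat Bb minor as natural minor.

Eb major

Triads of Bb minor (natural minor): Bb minor (i), C diminished (ii°), Db major (III), Eb minor (iv), F minor (v), Gb major (VI), Ab major (VII).
Eb major shares 2: Fm, Ab.
C major shares 0: none.
B minor (natural minor) shares 0: none.
F# minor (natural minor) shares 0: none.
The most common triads (2) are shared with Eb major.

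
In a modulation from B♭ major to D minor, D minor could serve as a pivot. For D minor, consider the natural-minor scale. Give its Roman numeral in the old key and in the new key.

The scale of B♭ major is B♭ C D E♭ F G A; D is degree 3, and the triad built there (D-F-A) is minor, so it is iii.
The scale of D minor (natural minor) is D E F G A B♭ C; D is degree 1, and the triad built there (D-F-A) is minor, so it is i.

iii in B♭ major; i in D minor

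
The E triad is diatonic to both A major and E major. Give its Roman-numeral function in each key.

The scale of A major is A B C# D E F# G#; E is degree 5, and the triad built there (E-G#-B) is major, so it is V.
The scale of E major is E F# G# A B C# D#; E is degree 1, and the triad built there (E-G#-B) is major, so it is I.

V in A major; I in E major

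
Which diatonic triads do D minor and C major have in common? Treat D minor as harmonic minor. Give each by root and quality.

Dm

Triads in D minor (harmonic minor): Dm (i), Edim (ii°), Faug (III+), Gm (iv), A (V), Bb (VI), C#dim (vii°).
Triads in C major: C (I), Dm (ii), Em (iii), F (IV), G (V), Am (vi), Bdim (vii°).
Shared triads with their functions: Dm (i in D minor, ii in C major).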